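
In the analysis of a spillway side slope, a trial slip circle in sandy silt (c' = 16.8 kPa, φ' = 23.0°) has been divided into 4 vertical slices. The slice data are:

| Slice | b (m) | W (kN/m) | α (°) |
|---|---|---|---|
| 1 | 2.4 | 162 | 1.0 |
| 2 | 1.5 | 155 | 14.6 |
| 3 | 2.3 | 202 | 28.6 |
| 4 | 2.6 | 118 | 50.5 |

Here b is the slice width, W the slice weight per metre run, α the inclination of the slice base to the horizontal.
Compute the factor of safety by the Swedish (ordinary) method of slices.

Ordinary method of slices: FS = Σ[c'·Δl_i + (W_i cosα_i)·tanφ'] / Σ W_i sinα_i, with Δl_i = b_i / cosα_i.
Slice 1: Δl = 2.4/cos1.0° = 2.400 m; N'_1 = 162·cos1.0° = 162.0; c'Δl = 40.33; W sinα = 2.8
Slice 2: Δl = 1.5/cos14.6° = 1.550 m; N'_2 = 155·cos14.6° = 150.0; c'Δl = 26.04; W sinα = 39.1
Slice 3: Δl = 2.3/cos28.6° = 2.620 m; N'_3 = 202·cos28.6° = 177.4; c'Δl = 44.01; W sinα = 96.7
Slice 4: Δl = 2.6/cos50.5° = 4.088 m; N'_4 = 118·cos50.5° = 75.1; c'Δl = 68.67; W sinα = 91.1
Σc'Δl = 179.0 kN/m; ΣN' = 564.4 kN/m; ΣW sinα = 229.6 kN/m
Resisting = 179.0 + 564.4·tan23.0° = 179.0 + 239.6 = 418.6 kN/m
FS = 418.6 / 229.6 = 1.823

FS = 1.82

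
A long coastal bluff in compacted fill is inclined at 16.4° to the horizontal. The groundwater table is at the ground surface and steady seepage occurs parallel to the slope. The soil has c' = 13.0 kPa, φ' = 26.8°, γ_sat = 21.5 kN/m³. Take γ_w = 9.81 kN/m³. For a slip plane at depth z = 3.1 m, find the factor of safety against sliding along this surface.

FS = 1.65

With seepage parallel to the slope and the water table at the surface, the effective normal stress on the slip plane uses the buoyant unit weight γ' = γ_sat − γ_w while the driving shear stress uses γ_sat:
FS = [c' + γ' z cos²β tanφ'] / [γ_sat z sinβ cosβ]
γ' = 21.5 − 9.81 = 11.69 kN/m³
Numerator = 13.0 + 11.69·3.1·cos²16.4°·tan26.8° = 13.0 + 11.69·3.1·0.9203·0.5051 = 29.846 kPa
Denominator = 21.5·3.1·sin16.4°·cos16.4° = 21.5·3.1·0.2823·0.9593 = 18.052 kPa
FS = 29.846 / 18.052 = 1.653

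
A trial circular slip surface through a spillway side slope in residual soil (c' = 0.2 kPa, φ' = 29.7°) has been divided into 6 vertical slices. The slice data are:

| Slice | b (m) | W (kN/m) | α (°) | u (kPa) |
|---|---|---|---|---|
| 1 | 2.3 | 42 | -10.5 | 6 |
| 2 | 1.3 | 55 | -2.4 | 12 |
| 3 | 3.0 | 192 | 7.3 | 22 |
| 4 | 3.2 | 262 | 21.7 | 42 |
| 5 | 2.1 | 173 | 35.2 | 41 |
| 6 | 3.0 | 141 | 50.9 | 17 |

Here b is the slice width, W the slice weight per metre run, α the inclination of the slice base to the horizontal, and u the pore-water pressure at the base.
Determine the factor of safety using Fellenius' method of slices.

FS = 0.60

Ordinary method of slices: FS = Σ[c'·Δl_i + (W_i cosα_i − u_i·Δl_i)·tanφ'] / Σ W_i sinα_i, with Δl_i = b_i / cosα_i.
Slice 1: Δl = 2.3/cos(-10.5°) = 2.339 m; N'_1 = 42·cos(-10.5°) − 6·2.339 = 27.3; c'Δl = 0.47; W sinα = -7.7
Slice 2: Δl = 1.3/cos(-2.4°) = 1.301 m; N'_2 = 55·cos(-2.4°) − 12·1.301 = 39.3; c'Δl = 0.26; W sinα = -2.3
Slice 3: Δl = 3.0/cos7.3° = 3.025 m; N'_3 = 192·cos7.3° − 22·3.025 = 123.9; c'Δl = 0.60; W sinα = 24.4
Slice 4: Δl = 3.2/cos21.7° = 3.444 m; N'_4 = 262·cos21.7° − 42·3.444 = 98.8; c'Δl = 0.69; W sinα = 96.9
Slice 5: Δl = 2.1/cos35.2° = 2.570 m; N'_5 = 173·cos35.2° − 41·2.570 = 36.0; c'Δl = 0.51; W sinα = 99.7
Slice 6: Δl = 3.0/cos50.9° = 4.757 m; N'_6 = 141·cos50.9° − 17·4.757 = 8.1; c'Δl = 0.95; W sinα = 109.4
Σc'Δl = 3.5 kN/m; ΣN' = 333.3 kN/m; ΣW sinα = 320.5 kN/m
Resisting = 3.5 + 333.3·tan29.7° = 3.5 + 190.1 = 193.6 kN/m
FS = 193.6 / 320.5 = 0.604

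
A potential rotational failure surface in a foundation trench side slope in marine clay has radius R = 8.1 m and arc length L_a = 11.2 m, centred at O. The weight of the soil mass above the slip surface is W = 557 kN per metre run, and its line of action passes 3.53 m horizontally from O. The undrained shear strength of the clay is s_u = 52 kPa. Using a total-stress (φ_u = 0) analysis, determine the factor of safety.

FS = 2.40

Taking moments about the centre O, the resisting moment is provided by the undrained shear strength acting along the arc:
M_R = s_u·L_a·R = 52·11.20·8.1 = 4717.4 kN·m/m
M_D = W·d = 557·3.53 = 1966.2 kN·m/m
FS = M_R / M_D = 4717.4 / 1966.2 = 2.399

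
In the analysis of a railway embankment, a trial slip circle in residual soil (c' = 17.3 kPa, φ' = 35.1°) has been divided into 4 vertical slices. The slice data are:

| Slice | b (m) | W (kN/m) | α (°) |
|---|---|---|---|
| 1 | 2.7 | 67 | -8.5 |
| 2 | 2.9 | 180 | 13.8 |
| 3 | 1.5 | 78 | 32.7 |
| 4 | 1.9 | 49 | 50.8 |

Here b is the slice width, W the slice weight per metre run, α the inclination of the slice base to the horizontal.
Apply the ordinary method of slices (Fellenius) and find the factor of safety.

FS = 3.70

Ordinary method of slices: FS = Σ[c'·Δl_i + (W_i cosα_i)·tanφ'] / Σ W_i sinα_i, with Δl_i = b_i / cosα_i.
Slice 1: Δl = 2.7/cos(-8.5°) = 2.730 m; N'_1 = 67·cos(-8.5°) = 66.3; c'Δl = 47.23; W sinα = -9.9
Slice 2: Δl = 2.9/cos13.8° = 2.986 m; N'_2 = 180·cos13.8° = 174.8; c'Δl = 51.66; W sinα = 42.9
Slice 3: Δl = 1.5/cos32.7° = 1.783 m; N'_3 = 78·cos32.7° = 65.6; c'Δl = 30.84; W sinα = 42.1
Slice 4: Δl = 1.9/cos50.8° = 3.006 m; N'_4 = 49·cos50.8° = 31.0; c'Δl = 52.01; W sinα = 38.0
Σc'Δl = 181.7 kN/m; ΣN' = 337.7 kN/m; ΣW sinα = 113.1 kN/m
Resisting = 181.7 + 337.7·tan35.1° = 181.7 + 237.3 = 419.1 kN/m
FS = 419.1 / 113.1 = 3.704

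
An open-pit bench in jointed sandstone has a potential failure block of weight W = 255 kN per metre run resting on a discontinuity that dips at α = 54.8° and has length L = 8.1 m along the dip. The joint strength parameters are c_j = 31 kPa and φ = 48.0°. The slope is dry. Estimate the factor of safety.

FS = 1.99

Resolving the block weight along and normal to the plane and applying the Mohr–Coulomb strength on the joint:
N' = W cosα = 255·cos54.8° = 147.0 kN/m
Driving force T = W sinα = 255·sin54.8° = 208.4 kN/m
Resisting force R = c_j·L + N'·tanφ = 31·8.1 + 147.0·tan48.0° = 251.1 + 163.2 = 414.3 kN/m
FS = R / T = 414.3 / 208.4 = 1.989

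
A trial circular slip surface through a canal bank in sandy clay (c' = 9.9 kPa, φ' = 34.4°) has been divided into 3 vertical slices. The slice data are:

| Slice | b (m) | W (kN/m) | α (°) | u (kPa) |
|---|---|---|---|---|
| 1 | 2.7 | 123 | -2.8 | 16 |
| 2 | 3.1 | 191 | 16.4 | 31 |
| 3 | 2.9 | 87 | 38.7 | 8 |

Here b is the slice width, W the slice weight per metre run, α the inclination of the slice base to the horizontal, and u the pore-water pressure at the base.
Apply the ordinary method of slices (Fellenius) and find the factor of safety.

FS = 2.28

Ordinary method of slices: FS = Σ[c'·Δl_i + (W_i cosα_i − u_i·Δl_i)·tanφ'] / Σ W_i sinα_i, with Δl_i = b_i / cosα_i.
Slice 1: Δl = 2.7/cos(-2.8°) = 2.703 m; N'_1 = 123·cos(-2.8°) − 16·2.703 = 79.6; c'Δl = 26.76; W sinα = -6.0
Slice 2: Δl = 3.1/cos16.4° = 3.231 m; N'_2 = 191·cos16.4° − 31·3.231 = 83.1; c'Δl = 31.99; W sinα = 53.9
Slice 3: Δl = 2.9/cos38.7° = 3.716 m; N'_3 = 87·cos38.7° − 8·3.716 = 38.2; c'Δl = 36.79; W sinα = 54.4
Σc'Δl = 95.5 kN/m; ΣN' = 200.8 kN/m; ΣW sinα = 102.3 kN/m
Resisting = 95.5 + 200.8·tan34.4° = 95.5 + 137.5 = 233.0 kN/m
FS = 233.0 / 102.3 = 2.278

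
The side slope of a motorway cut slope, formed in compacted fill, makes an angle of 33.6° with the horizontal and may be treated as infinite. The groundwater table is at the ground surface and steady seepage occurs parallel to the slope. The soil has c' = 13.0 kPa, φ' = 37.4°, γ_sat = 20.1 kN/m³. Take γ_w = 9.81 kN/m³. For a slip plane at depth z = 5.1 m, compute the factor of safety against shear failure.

FS = 0.86

With seepage parallel to the slope and the water table at the surface, the effective normal stress on the slip plane uses the buoyant unit weight γ' = γ_sat − γ_w while the driving shear stress uses γ_sat:
FS = [c' + γ' z cos²β tanφ'] / [γ_sat z sinβ cosβ]
γ' = 20.1 − 9.81 = 10.29 kN/m³
Numerator = 13.0 + 10.29·5.1·cos²33.6°·tan37.4° = 13.0 + 10.29·5.1·0.6938·0.7646 = 40.836 kPa
Denominator = 20.1·5.1·sin33.6°·cos33.6° = 20.1·5.1·0.5534·0.8329 = 47.250 kPa
FS = 40.836 / 47.250 = 0.864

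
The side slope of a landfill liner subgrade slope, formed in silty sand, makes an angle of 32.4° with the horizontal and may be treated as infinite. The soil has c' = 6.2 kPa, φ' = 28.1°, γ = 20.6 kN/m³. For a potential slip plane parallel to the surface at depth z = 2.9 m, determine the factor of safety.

FS = 1.07

For an infinite slope with a slip plane parallel to the surface (no pore pressure): FS = [c' + γz cos²β tanφ'] / [γz sinβ cosβ].
γz = 20.6·2.9 = 59.74 kN/m²
Numerator = 6.2 + 59.74·cos²32.4°·tan28.1° = 6.2 + 59.74·0.7129·0.5340 = 28.940 kPa
Denominator = 59.74·sin32.4°·cos32.4° = 59.74·0.5358·0.8443 = 27.027 kPa
FS = 28.940 / 27.027 = 1.071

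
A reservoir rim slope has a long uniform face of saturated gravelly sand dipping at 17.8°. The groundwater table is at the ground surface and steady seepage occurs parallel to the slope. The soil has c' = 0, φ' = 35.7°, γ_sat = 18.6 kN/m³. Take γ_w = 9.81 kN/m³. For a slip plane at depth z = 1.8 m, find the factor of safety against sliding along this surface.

FS = 1.06

With seepage parallel to the slope and the water table at the surface, the effective normal stress on the slip plane uses the buoyant unit weight γ' = γ_sat − γ_w while the driving shear stress uses γ_sat:
FS = [c' + γ' z cos²β tanφ'] / [γ_sat z sinβ cosβ]
(For c' = 0 this reduces to FS = (γ'/γ_sat)·tanφ'/tanβ.)
γ' = 18.6 − 9.81 = 8.79 kN/m³
Numerator = 0.0 + 8.79·1.8·cos²17.8°·tan35.7° = 0.0 + 8.79·1.8·0.9066·0.7186 = 10.307 kPa
Denominator = 18.6·1.8·sin17.8°·cos17.8° = 18.6·1.8·0.3057·0.9521 = 9.745 kPa
FS = 10.307 / 9.745 = 1.058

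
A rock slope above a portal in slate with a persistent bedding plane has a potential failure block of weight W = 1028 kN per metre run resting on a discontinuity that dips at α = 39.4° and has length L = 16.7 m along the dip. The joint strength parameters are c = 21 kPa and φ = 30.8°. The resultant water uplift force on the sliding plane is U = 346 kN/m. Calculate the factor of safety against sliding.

FS = 0.95

Resolving the block weight along and normal to the plane and applying the Mohr–Coulomb strength on the joint:
N' = W cosα − U = 1028·cos39.4° − 346 = 448.4 kN/m
Driving force T = W sinα = 1028·sin39.4° = 652.5 kN/m
Resisting force R = c·L + N'·tanφ = 21·16.7 + 448.4·tan30.8° = 350.7 + 267.3 = 618.0 kN/m
FS = R / T = 618.0 / 652.5 = 0.947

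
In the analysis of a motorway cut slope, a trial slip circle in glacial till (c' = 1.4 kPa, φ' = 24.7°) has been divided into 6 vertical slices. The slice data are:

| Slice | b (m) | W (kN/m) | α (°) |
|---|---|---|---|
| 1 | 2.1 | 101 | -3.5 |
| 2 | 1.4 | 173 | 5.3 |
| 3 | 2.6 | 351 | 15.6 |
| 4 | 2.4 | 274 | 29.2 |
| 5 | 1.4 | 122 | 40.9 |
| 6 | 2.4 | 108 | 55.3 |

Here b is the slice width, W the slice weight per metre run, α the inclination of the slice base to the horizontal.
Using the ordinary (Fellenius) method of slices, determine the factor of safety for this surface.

FS = 1.19

Ordinary method of slices: FS = Σ[c'·Δl_i + (W_i cosα_i)·tanφ'] / Σ W_i sinα_i, with Δl_i = b_i / cosα_i.
Slice 1: Δl = 2.1/cos(-3.5°) = 2.104 m; N'_1 = 101·cos(-3.5°) = 100.8; c'Δl = 2.95; W sinα = -6.2
Slice 2: Δl = 1.4/cos5.3° = 1.406 m; N'_2 = 173·cos5.3° = 172.3; c'Δl = 1.97; W sinα = 16.0
Slice 3: Δl = 2.6/cos15.6° = 2.699 m; N'_3 = 351·cos15.6° = 338.1; c'Δl = 3.78; W sinα = 94.4
Slice 4: Δl = 2.4/cos29.2° = 2.749 m; N'_4 = 274·cos29.2° = 239.2; c'Δl = 3.85; W sinα = 133.7
Slice 5: Δl = 1.4/cos40.9° = 1.852 m; N'_5 = 122·cos40.9° = 92.2; c'Δl = 2.59; W sinα = 79.9
Slice 6: Δl = 2.4/cos55.3° = 4.216 m; N'_6 = 108·cos55.3° = 61.5; c'Δl = 5.90; W sinα = 88.8
Σc'Δl = 21.0 kN/m; ΣN' = 1004.0 kN/m; ΣW sinα = 406.5 kN/m
Resisting = 21.0 + 1004.0·tan24.7° = 21.0 + 461.8 = 482.8 kN/m
FS = 482.8 / 406.5 = 1.188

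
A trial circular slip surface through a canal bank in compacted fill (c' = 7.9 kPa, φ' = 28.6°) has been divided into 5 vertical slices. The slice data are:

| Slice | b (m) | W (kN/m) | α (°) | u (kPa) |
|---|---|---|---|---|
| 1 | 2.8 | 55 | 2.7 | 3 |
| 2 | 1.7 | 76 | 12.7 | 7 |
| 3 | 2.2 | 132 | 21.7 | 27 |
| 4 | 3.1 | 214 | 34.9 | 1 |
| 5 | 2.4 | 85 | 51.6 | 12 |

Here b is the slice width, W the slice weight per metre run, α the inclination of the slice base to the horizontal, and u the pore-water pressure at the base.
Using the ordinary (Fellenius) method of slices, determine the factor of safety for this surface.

Ordinary method of slices: FS = Σ[c'·Δl_i + (W_i cosα_i − u_i·Δl_i)·tanφ'] / Σ W_i sinα_i, with Δl_i = b_i / cosα_i.
Slice 1: Δl = 2.8/cos2.7° = 2.803 m; N'_1 = 55·cos2.7° − 3·2.803 = 46.5; c'Δl = 22.14; W sinα = 2.6
Slice 2: Δl = 1.7/cos12.7° = 1.743 m; N'_2 = 76·cos12.7° − 7·1.743 = 61.9; c'Δl = 13.77; W sinα = 16.7
Slice 3: Δl = 2.2/cos21.7° = 2.368 m; N'_3 = 132·cos21.7° − 27·2.368 = 58.7; c'Δl = 18.71; W sinα = 48.8
Slice 4: Δl = 3.1/cos34.9° = 3.780 m; N'_4 = 214·cos34.9° − 1·3.780 = 171.7; c'Δl = 29.86; W sinα = 122.4
Slice 5: Δl = 2.4/cos51.6° = 3.864 m; N'_5 = 85·cos51.6° − 12·3.864 = 6.4; c'Δl = 30.52; W sinα = 66.6
Σc'Δl = 115.0 kN/m; ΣN' = 345.4 kN/m; ΣW sinα = 257.2 kN/m
Resisting = 115.0 + 345.4·tan28.6° = 115.0 + 188.3 = 303.3 kN/m
FS = 303.3 / 257.2 = 1.179

FS = 1.18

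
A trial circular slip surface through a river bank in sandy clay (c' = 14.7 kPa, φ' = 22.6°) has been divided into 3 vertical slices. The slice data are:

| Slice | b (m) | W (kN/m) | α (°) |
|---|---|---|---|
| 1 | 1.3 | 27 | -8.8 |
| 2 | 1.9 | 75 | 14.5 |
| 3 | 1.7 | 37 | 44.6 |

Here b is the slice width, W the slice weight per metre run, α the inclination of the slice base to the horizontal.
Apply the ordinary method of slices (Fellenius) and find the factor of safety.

FS = 3.34

Ordinary method of slices: FS = Σ[c'·Δl_i + (W_i cosα_i)·tanφ'] / Σ W_i sinα_i, with Δl_i = b_i / cosα_i.
Slice 1: Δl = 1.3/cos(-8.8°) = 1.315 m; N'_1 = 27·cos(-8.8°) = 26.7; c'Δl = 19.34; W sinα = -4.1
Slice 2: Δl = 1.9/cos14.5° = 1.963 m; N'_2 = 75·cos14.5° = 72.6; c'Δl = 28.85; W sinα = 18.8
Slice 3: Δl = 1.7/cos44.6° = 2.388 m; N'_3 = 37·cos44.6° = 26.3; c'Δl = 35.10; W sinα = 26.0
Σc'Δl = 83.3 kN/m; ΣN' = 125.6 kN/m; ΣW sinα = 40.6 kN/m
Resisting = 83.3 + 125.6·tan22.6° = 83.3 + 52.3 = 135.6 kN/m
FS = 135.6 / 40.6 = 3.337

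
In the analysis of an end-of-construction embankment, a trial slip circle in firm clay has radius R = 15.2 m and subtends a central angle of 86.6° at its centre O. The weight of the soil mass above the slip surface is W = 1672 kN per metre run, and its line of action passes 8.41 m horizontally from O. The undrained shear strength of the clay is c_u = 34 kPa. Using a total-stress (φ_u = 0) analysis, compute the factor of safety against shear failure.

Taking moments about the centre O, the resisting moment is provided by the undrained shear strength acting along the arc:
Arc length L_a = R·θ = 15.2·(86.6°·π/180) = 15.2·1.5115 = 22.97 m
M_R = c_u·L_a·R = 34·22.97·15.2 = 11873.0 kN·m/m
M_D = W·d = 1672·8.41 = 14061.5 kN·m/m
FS = M_R / M_D = 11873.0 / 14061.5 = 0.844

FS = 0.84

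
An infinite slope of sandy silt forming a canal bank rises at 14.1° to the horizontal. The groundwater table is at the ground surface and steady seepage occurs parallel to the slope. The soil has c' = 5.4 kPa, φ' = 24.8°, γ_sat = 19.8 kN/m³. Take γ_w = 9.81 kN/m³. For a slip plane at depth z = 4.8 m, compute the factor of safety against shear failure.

With seepage parallel to the slope and the water table at the surface, the effective normal stress on the slip plane uses the buoyant unit weight γ' = γ_sat − γ_w while the driving shear stress uses γ_sat:
FS = [c' + γ' z cos²β tanφ'] / [γ_sat z sinβ cosβ]
γ' = 19.8 − 9.81 = 9.99 kN/m³
Numerator = 5.4 + 9.99·4.8·cos²14.1°·tan24.8° = 5.4 + 9.99·4.8·0.9407·0.4621 = 26.242 kPa
Denominator = 19.8·4.8·sin14.1°·cos14.1° = 19.8·4.8·0.2436·0.9699 = 22.456 kPa
FS = 26.242 / 22.456 = 1.169

FS = 1.17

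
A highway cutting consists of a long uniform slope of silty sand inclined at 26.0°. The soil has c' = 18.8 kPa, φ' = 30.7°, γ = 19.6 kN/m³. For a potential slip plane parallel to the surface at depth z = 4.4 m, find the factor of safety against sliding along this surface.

FS = 1.77

For an infinite slope with a slip plane parallel to the surface (no pore pressure): FS = [c' + γz cos²β tanφ'] / [γz sinβ cosβ].
γz = 19.6·4.4 = 86.24 kN/m²
Numerator = 18.8 + 86.24·cos²26.0°·tan30.7° = 18.8 + 86.24·0.8078·0.5938 = 60.165 kPa
Denominator = 86.24·sin26.0°·cos26.0° = 86.24·0.4384·0.8988 = 33.979 kPa
FS = 60.165 / 33.979 = 1.771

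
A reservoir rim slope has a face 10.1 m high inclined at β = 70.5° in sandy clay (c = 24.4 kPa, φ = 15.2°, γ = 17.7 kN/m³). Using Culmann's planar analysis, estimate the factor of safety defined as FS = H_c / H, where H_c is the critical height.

H_c = (4c/γ) · sinβ cosφ / [1 − cos(β − φ)]
    = (4·24.4/17.7) · sin70.5°·cos15.2° / [1 − cos55.3°]
    = 5.514 · 0.9097 / 0.4307 = 11.65 m
FS = H_c / H = 11.65 / 10.1 = 1.153

FS = 1.15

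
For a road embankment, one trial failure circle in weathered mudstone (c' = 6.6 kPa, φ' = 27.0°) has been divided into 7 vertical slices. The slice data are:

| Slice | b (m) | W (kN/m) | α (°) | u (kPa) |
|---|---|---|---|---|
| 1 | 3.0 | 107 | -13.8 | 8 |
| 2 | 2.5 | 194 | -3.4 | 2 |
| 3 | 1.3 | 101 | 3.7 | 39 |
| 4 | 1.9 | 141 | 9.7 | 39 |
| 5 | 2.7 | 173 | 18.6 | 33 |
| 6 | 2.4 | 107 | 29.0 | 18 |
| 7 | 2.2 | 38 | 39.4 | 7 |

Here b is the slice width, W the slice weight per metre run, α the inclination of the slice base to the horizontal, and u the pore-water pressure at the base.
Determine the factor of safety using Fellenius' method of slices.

FS = 2.98

Ordinary method of slices: FS = Σ[c'·Δl_i + (W_i cosα_i − u_i·Δl_i)·tanφ'] / Σ W_i sinα_i, with Δl_i = b_i / cosα_i.
Slice 1: Δl = 3.0/cos(-13.8°) = 3.089 m; N'_1 = 107·cos(-13.8°) − 8·3.089 = 79.2; c'Δl = 20.39; W sinα = -25.5
Slice 2: Δl = 2.5/cos(-3.4°) = 2.504 m; N'_2 = 194·cos(-3.4°) − 2·2.504 = 188.6; c'Δl = 16.53; W sinα = -11.5
Slice 3: Δl = 1.3/cos3.7° = 1.303 m; N'_3 = 101·cos3.7° − 39·1.303 = 50.0; c'Δl = 8.60; W sinα = 6.5
Slice 4: Δl = 1.9/cos9.7° = 1.928 m; N'_4 = 141·cos9.7° − 39·1.928 = 63.8; c'Δl = 12.72; W sinα = 23.8
Slice 5: Δl = 2.7/cos18.6° = 2.849 m; N'_5 = 173·cos18.6° − 33·2.849 = 70.0; c'Δl = 18.80; W sinα = 55.2
Slice 6: Δl = 2.4/cos29.0° = 2.744 m; N'_6 = 107·cos29.0° − 18·2.744 = 44.2; c'Δl = 18.11; W sinα = 51.9
Slice 7: Δl = 2.2/cos39.4° = 2.847 m; N'_7 = 38·cos39.4° − 7·2.847 = 9.4; c'Δl = 18.79; W sinα = 24.1
Σc'Δl = 113.9 kN/m; ΣN' = 505.2 kN/m; ΣW sinα = 124.4 kN/m
Resisting = 113.9 + 505.2·tan27.0° = 113.9 + 257.4 = 371.4 kN/m
FS = 371.4 / 124.4 = 2.985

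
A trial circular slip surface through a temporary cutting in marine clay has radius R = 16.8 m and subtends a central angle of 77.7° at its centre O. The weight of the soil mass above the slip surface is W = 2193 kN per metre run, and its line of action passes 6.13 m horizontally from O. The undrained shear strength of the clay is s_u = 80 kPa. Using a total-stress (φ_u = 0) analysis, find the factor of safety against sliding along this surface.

Taking moments about the centre O, the resisting moment is provided by the undrained shear strength acting along the arc:
Arc length L_a = R·θ = 16.8·(77.7°·π/180) = 16.8·1.3561 = 22.78 m
M_R = s_u·L_a·R = 80·22.78·16.8 = 30620.1 kN·m/m
M_D = W·d = 2193·6.13 = 13443.1 kN·m/m
FS = M_R / M_D = 30620.1 / 13443.1 = 2.278

FS = 2.28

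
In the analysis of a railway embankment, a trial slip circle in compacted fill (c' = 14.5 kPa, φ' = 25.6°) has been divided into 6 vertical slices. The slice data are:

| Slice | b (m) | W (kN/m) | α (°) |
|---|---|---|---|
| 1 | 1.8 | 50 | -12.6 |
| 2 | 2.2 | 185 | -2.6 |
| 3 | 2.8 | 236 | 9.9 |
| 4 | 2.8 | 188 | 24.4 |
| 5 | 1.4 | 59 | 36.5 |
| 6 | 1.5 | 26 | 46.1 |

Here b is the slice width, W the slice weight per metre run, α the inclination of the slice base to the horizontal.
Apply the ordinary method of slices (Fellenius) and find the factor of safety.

FS = 3.52

Ordinary method of slices: FS = Σ[c'·Δl_i + (W_i cosα_i)·tanφ'] / Σ W_i sinα_i, with Δl_i = b_i / cosα_i.
Slice 1: Δl = 1.8/cos(-12.6°) = 1.844 m; N'_1 = 50·cos(-12.6°) = 48.8; c'Δl = 26.74; W sinα = -10.9
Slice 2: Δl = 2.2/cos(-2.6°) = 2.202 m; N'_2 = 185·cos(-2.6°) = 184.8; c'Δl = 31.93; W sinα = -8.4
Slice 3: Δl = 2.8/cos9.9° = 2.842 m; N'_3 = 236·cos9.9° = 232.5; c'Δl = 41.21; W sinα = 40.6
Slice 4: Δl = 2.8/cos24.4° = 3.075 m; N'_4 = 188·cos24.4° = 171.2; c'Δl = 44.58; W sinα = 77.7
Slice 5: Δl = 1.4/cos36.5° = 1.742 m; N'_5 = 59·cos36.5° = 47.4; c'Δl = 25.25; W sinα = 35.1
Slice 6: Δl = 1.5/cos46.1° = 2.163 m; N'_6 = 26·cos46.1° = 18.0; c'Δl = 31.37; W sinα = 18.7
Σc'Δl = 201.1 kN/m; ΣN' = 702.8 kN/m; ΣW sinα = 152.8 kN/m
Resisting = 201.1 + 702.8·tan25.6° = 201.1 + 336.7 = 537.8 kN/m
FS = 537.8 / 152.8 = 3.520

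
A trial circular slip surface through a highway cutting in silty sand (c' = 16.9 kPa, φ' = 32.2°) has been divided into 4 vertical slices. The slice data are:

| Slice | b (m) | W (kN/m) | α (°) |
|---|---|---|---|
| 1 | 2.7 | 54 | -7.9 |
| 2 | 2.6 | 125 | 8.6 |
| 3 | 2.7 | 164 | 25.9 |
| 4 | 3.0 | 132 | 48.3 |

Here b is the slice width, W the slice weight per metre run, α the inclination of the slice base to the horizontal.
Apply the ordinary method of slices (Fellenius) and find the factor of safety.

FS = 2.63

Ordinary method of slices: FS = Σ[c'·Δl_i + (W_i cosα_i)·tanφ'] / Σ W_i sinα_i, with Δl_i = b_i / cosα_i.
Slice 1: Δl = 2.7/cos(-7.9°) = 2.726 m; N'_1 = 54·cos(-7.9°) = 53.5; c'Δl = 46.07; W sinα = -7.4
Slice 2: Δl = 2.6/cos8.6° = 2.630 m; N'_2 = 125·cos8.6° = 123.6; c'Δl = 44.44; W sinα = 18.7
Slice 3: Δl = 2.7/cos25.9° = 3.001 m; N'_3 = 164·cos25.9° = 147.5; c'Δl = 50.72; W sinα = 71.6
Slice 4: Δl = 3.0/cos48.3° = 4.510 m; N'_4 = 132·cos48.3° = 87.8; c'Δl = 76.21; W sinα = 98.6
Σc'Δl = 217.4 kN/m; ΣN' = 412.4 kN/m; ΣW sinα = 181.5 kN/m
Resisting = 217.4 + 412.4·tan32.2° = 217.4 + 259.7 = 477.2 kN/m
FS = 477.2 / 181.5 = 2.630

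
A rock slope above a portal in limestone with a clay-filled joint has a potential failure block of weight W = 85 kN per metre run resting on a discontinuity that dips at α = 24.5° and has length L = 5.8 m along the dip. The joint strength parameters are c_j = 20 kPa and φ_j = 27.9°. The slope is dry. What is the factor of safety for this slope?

FS = 4.45

Resolving the block weight along and normal to the plane and applying the Mohr–Coulomb strength on the joint:
N' = W cosα = 85·cos24.5° = 77.3 kN/m
Driving force T = W sinα = 85·sin24.5° = 35.2 kN/m
Resisting force R = c_j·L + N'·tanφ_j = 20·5.8 + 77.3·tan27.9° = 116.0 + 41.0 = 157.0 kN/m
FS = R / T = 157.0 / 35.2 = 4.453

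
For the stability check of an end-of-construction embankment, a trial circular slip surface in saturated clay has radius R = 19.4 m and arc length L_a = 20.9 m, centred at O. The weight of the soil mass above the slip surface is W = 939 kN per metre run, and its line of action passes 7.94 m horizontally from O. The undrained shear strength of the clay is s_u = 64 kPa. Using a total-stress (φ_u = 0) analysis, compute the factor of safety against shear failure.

FS = 3.48

Taking moments about the centre O, the resisting moment is provided by the undrained shear strength acting along the arc:
M_R = s_u·L_a·R = 64·20.90·19.4 = 25949.4 kN·m/m
M_D = W·d = 939·7.94 = 7455.7 kN·m/m
FS = M_R / M_D = 25949.4 / 7455.7 = 3.481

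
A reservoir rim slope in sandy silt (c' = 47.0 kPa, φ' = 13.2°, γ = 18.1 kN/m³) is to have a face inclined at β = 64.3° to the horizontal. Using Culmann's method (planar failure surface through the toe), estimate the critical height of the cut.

Culmann's analysis gives the critical failure plane at α_cr = (β + φ')/2 = (64.3 + 13.2)/2 = 38.8°, and the critical height
H_c = (4c'/γ) · sinβ cosφ' / [1 − cos(β − φ')]
    = (4·47.0/18.1) · sin64.3°·cos13.2° / [1 − cos(51.1°)]
    = 10.387 · 0.9011·0.9736 / [1 − 0.6280]
    = 10.387 · 0.8773 / 0.3720
    = 24.49 m

H_c = 24.49 m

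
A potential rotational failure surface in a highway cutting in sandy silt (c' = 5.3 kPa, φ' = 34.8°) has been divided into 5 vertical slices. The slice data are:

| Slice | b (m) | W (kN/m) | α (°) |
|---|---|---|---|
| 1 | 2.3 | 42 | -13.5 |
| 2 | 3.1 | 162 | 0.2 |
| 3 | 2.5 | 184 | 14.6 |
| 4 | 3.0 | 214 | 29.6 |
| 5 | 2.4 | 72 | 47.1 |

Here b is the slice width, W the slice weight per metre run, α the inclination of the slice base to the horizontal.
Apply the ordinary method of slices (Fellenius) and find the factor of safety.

Ordinary method of slices: FS = Σ[c'·Δl_i + (W_i cosα_i)·tanφ'] / Σ W_i sinα_i, with Δl_i = b_i / cosα_i.
Slice 1: Δl = 2.3/cos(-13.5°) = 2.365 m; N'_1 = 42·cos(-13.5°) = 40.8; c'Δl = 12.54; W sinα = -9.8
Slice 2: Δl = 3.1/cos0.2° = 3.100 m; N'_2 = 162·cos0.2° = 162.0; c'Δl = 16.43; W sinα = 0.6
Slice 3: Δl = 2.5/cos14.6° = 2.583 m; N'_3 = 184·cos14.6° = 178.1; c'Δl = 13.69; W sinα = 46.4
Slice 4: Δl = 3.0/cos29.6° = 3.450 m; N'_4 = 214·cos29.6° = 186.1; c'Δl = 18.29; W sinα = 105.7
Slice 5: Δl = 2.4/cos47.1° = 3.526 m; N'_5 = 72·cos47.1° = 49.0; c'Δl = 18.69; W sinα = 52.7
Σc'Δl = 79.6 kN/m; ΣN' = 616.0 kN/m; ΣW sinα = 195.6 kN/m
Resisting = 79.6 + 616.0·tan34.8° = 79.6 + 428.1 = 507.7 kN/m
FS = 507.7 / 195.6 = 2.596

FS = 2.60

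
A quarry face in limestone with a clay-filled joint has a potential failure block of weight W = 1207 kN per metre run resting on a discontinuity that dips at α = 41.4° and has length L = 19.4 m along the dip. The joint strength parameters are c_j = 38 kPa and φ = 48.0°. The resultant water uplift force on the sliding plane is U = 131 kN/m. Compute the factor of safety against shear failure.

FS = 2.00

Resolving the block weight along and normal to the plane and applying the Mohr–Coulomb strength on the joint:
N' = W cosα − U = 1207·cos41.4° − 131 = 774.4 kN/m
Driving force T = W sinα = 1207·sin41.4° = 798.2 kN/m
Resisting force R = c_j·L + N'·tanφ = 38·19.4 + 774.4·tan48.0° = 737.2 + 860.0 = 1597.2 kN/m
FS = R / T = 1597.2 / 798.2 = 2.001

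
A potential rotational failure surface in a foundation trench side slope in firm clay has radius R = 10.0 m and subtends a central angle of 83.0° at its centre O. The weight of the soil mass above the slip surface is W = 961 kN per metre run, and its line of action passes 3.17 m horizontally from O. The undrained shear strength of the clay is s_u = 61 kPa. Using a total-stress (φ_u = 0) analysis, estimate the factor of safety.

FS = 2.90

Taking moments about the centre O, the resisting moment is provided by the undrained shear strength acting along the arc:
Arc length L_a = R·θ = 10.0·(83.0°·π/180) = 10.0·1.4486 = 14.49 m
M_R = s_u·L_a·R = 61·14.49·10.0 = 8836.6 kN·m/m
M_D = W·d = 961·3.17 = 3046.4 kN·m/m
FS = M_R / M_D = 8836.6 / 3046.4 = 2.901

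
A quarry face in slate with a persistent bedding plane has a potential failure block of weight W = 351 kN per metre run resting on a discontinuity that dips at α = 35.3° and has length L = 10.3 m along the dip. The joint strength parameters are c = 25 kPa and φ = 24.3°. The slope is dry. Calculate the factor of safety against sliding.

FS = 1.91

Resolving the block weight along and normal to the plane and applying the Mohr–Coulomb strength on the joint:
N' = W cosα = 351·cos35.3° = 286.5 kN/m
Driving force T = W sinα = 351·sin35.3° = 202.8 kN/m
Resisting force R = c·L + N'·tanφ = 25·10.3 + 286.5·tan24.3° = 257.5 + 129.3 = 386.8 kN/m
FS = R / T = 386.8 / 202.8 = 1.907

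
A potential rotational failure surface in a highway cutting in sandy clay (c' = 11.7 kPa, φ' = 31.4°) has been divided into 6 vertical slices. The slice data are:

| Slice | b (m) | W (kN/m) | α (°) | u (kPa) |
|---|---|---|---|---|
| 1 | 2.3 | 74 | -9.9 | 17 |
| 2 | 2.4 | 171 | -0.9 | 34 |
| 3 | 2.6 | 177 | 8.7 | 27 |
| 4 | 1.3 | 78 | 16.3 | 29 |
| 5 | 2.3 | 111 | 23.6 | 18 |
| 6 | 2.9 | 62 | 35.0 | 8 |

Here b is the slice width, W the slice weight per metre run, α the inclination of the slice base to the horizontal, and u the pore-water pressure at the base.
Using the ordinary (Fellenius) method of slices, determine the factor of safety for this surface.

FS = 3.36

Ordinary method of slices: FS = Σ[c'·Δl_i + (W_i cosα_i − u_i·Δl_i)·tanφ'] / Σ W_i sinα_i, with Δl_i = b_i / cosα_i.
Slice 1: Δl = 2.3/cos(-9.9°) = 2.335 m; N'_1 = 74·cos(-9.9°) − 17·2.335 = 33.2; c'Δl = 27.32; W sinα = -12.7
Slice 2: Δl = 2.4/cos(-0.9°) = 2.400 m; N'_2 = 171·cos(-0.9°) − 34·2.400 = 89.4; c'Δl = 28.08; W sinα = -2.7
Slice 3: Δl = 2.6/cos8.7° = 2.630 m; N'_3 = 177·cos8.7° − 27·2.630 = 103.9; c'Δl = 30.77; W sinα = 26.8
Slice 4: Δl = 1.3/cos16.3° = 1.354 m; N'_4 = 78·cos16.3° − 29·1.354 = 35.6; c'Δl = 15.85; W sinα = 21.9
Slice 5: Δl = 2.3/cos23.6° = 2.510 m; N'_5 = 111·cos23.6° − 18·2.510 = 56.5; c'Δl = 29.37; W sinα = 44.4
Slice 6: Δl = 2.9/cos35.0° = 3.540 m; N'_6 = 62·cos35.0° − 8·3.540 = 22.5; c'Δl = 41.42; W sinα = 35.6
Σc'Δl = 172.8 kN/m; ΣN' = 341.1 kN/m; ΣW sinα = 113.3 kN/m
Resisting = 172.8 + 341.1·tan31.4° = 172.8 + 208.2 = 381.0 kN/m
FS = 381.0 / 113.3 = 3.364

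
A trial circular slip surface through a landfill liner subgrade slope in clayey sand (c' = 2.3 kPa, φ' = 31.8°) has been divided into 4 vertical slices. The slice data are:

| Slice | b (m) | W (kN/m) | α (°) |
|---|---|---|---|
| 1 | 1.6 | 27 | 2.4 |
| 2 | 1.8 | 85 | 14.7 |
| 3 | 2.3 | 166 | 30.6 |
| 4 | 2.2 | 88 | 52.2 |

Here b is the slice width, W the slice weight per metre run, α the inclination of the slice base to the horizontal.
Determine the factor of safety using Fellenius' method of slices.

FS = 1.20

Ordinary method of slices: FS = Σ[c'·Δl_i + (W_i cosα_i)·tanφ'] / Σ W_i sinα_i, with Δl_i = b_i / cosα_i.
Slice 1: Δl = 1.6/cos2.4° = 1.601 m; N'_1 = 27·cos2.4° = 27.0; c'Δl = 3.68; W sinα = 1.1
Slice 2: Δl = 1.8/cos14.7° = 1.861 m; N'_2 = 85·cos14.7° = 82.2; c'Δl = 4.28; W sinα = 21.6
Slice 3: Δl = 2.3/cos30.6° = 2.672 m; N'_3 = 166·cos30.6° = 142.9; c'Δl = 6.15; W sinα = 84.5
Slice 4: Δl = 2.2/cos52.2° = 3.589 m; N'_4 = 88·cos52.2° = 53.9; c'Δl = 8.26; W sinα = 69.5
Σc'Δl = 22.4 kN/m; ΣN' = 306.0 kN/m; ΣW sinα = 176.7 kN/m
Resisting = 22.4 + 306.0·tan31.8° = 22.4 + 189.7 = 212.1 kN/m
FS = 212.1 / 176.7 = 1.200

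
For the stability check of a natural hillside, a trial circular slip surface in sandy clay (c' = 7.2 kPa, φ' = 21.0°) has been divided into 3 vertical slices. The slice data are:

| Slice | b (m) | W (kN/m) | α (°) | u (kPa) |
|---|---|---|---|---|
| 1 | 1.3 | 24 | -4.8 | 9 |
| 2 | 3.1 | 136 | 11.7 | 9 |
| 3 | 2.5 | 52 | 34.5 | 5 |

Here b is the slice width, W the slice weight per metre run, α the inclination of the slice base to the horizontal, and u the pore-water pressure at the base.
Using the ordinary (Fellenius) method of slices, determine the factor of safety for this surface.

Ordinary method of slices: FS = Σ[c'·Δl_i + (W_i cosα_i − u_i·Δl_i)·tanφ'] / Σ W_i sinα_i, with Δl_i = b_i / cosα_i.
Slice 1: Δl = 1.3/cos(-4.8°) = 1.305 m; N'_1 = 24·cos(-4.8°) − 9·1.305 = 12.2; c'Δl = 9.39; W sinα = -2.0
Slice 2: Δl = 3.1/cos11.7° = 3.166 m; N'_2 = 136·cos11.7° − 9·3.166 = 104.7; c'Δl = 22.79; W sinα = 27.6
Slice 3: Δl = 2.5/cos34.5° = 3.034 m; N'_3 = 52·cos34.5° − 5·3.034 = 27.7; c'Δl = 21.84; W sinα = 29.5
Σc'Δl = 54.0 kN/m; ΣN' = 144.5 kN/m; ΣW sinα = 55.0 kN/m
Resisting = 54.0 + 144.5·tan21.0° = 54.0 + 55.5 = 109.5 kN/m
FS = 109.5 / 55.0 = 1.990

FS = 1.99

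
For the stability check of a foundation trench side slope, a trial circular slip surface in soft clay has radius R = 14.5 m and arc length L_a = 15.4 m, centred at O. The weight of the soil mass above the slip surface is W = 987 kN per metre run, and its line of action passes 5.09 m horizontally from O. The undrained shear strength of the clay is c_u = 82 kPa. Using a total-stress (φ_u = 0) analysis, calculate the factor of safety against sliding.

Taking moments about the centre O, the resisting moment is provided by the undrained shear strength acting along the arc:
M_R = c_u·L_a·R = 82·15.40·14.5 = 18310.6 kN·m/m
M_D = W·d = 987·5.09 = 5023.8 kN·m/m
FS = M_R / M_D = 18310.6 / 5023.8 = 3.645

FS = 3.64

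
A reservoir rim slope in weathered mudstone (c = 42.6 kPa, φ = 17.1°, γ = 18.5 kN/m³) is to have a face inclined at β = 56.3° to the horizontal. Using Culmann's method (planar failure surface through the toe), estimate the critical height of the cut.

H_c = 32.54 m

Culmann's analysis gives the critical failure plane at α_cr = (β + φ)/2 = (56.3 + 17.1)/2 = 36.7°, and the critical height
H_c = (4c/γ) · sinβ cosφ / [1 − cos(β − φ)]
    = (4·42.6/18.5) · sin56.3°·cos17.1° / [1 − cos(39.2°)]
    = 9.211 · 0.8320·0.9558 / [1 − 0.7749]
    = 9.211 · 0.7952 / 0.2251
    = 32.54 m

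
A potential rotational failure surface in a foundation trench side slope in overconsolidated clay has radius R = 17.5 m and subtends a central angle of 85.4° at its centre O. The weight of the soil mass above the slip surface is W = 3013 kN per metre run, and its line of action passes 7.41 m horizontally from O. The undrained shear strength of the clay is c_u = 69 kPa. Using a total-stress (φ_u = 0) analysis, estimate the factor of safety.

FS = 1.41

Taking moments about the centre O, the resisting moment is provided by the undrained shear strength acting along the arc:
Arc length L_a = R·θ = 17.5·(85.4°·π/180) = 17.5·1.4905 = 26.08 m
M_R = c_u·L_a·R = 69·26.08·17.5 = 31496.4 kN·m/m
M_D = W·d = 3013·7.41 = 22326.3 kN·m/m
FS = M_R / M_D = 31496.4 / 22326.3 = 1.411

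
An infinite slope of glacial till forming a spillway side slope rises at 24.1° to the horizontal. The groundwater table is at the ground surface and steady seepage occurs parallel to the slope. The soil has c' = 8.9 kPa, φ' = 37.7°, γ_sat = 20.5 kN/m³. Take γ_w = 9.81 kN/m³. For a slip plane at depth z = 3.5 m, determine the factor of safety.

FS = 1.23

With seepage parallel to the slope and the water table at the surface, the effective normal stress on the slip plane uses the buoyant unit weight γ' = γ_sat − γ_w while the driving shear stress uses γ_sat:
FS = [c' + γ' z cos²β tanφ'] / [γ_sat z sinβ cosβ]
γ' = 20.5 − 9.81 = 10.69 kN/m³
Numerator = 8.9 + 10.69·3.5·cos²24.1°·tan37.7° = 8.9 + 10.69·3.5·0.8333·0.7729 = 32.996 kPa
Denominator = 20.5·3.5·sin24.1°·cos24.1° = 20.5·3.5·0.4083·0.9128 = 26.744 kPa
FS = 32.996 / 26.744 = 1.234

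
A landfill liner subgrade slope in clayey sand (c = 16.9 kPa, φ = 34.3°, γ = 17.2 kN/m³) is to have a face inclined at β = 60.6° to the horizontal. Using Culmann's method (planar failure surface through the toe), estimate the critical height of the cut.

Culmann's analysis gives the critical failure plane at α_cr = (β + φ)/2 = (60.6 + 34.3)/2 = 47.5°, and the critical height
H_c = (4c/γ) · sinβ cosφ / [1 − cos(β − φ)]
    = (4·16.9/17.2) · sin60.6°·cos34.3° / [1 − cos(26.3°)]
    = 3.930 · 0.8712·0.8261 / [1 − 0.8965]
    = 3.930 · 0.7197 / 0.1035
    = 27.33 m

H_c = 27.33 m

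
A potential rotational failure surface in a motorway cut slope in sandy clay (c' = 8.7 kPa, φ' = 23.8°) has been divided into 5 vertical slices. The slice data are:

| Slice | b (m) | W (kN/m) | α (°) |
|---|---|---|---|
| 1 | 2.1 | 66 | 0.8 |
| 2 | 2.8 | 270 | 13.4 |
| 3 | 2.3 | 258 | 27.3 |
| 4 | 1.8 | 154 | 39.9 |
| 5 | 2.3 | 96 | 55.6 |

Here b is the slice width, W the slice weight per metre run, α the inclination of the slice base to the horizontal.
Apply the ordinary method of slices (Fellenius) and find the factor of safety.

FS = 1.23

Ordinary method of slices: FS = Σ[c'·Δl_i + (W_i cosα_i)·tanφ'] / Σ W_i sinα_i, with Δl_i = b_i / cosα_i.
Slice 1: Δl = 2.1/cos0.8° = 2.100 m; N'_1 = 66·cos0.8° = 66.0; c'Δl = 18.27; W sinα = 0.9
Slice 2: Δl = 2.8/cos13.4° = 2.878 m; N'_2 = 270·cos13.4° = 262.6; c'Δl = 25.04; W sinα = 62.6
Slice 3: Δl = 2.3/cos27.3° = 2.588 m; N'_3 = 258·cos27.3° = 229.3; c'Δl = 22.52; W sinα = 118.3
Slice 4: Δl = 1.8/cos39.9° = 2.346 m; N'_4 = 154·cos39.9° = 118.1; c'Δl = 20.41; W sinα = 98.8
Slice 5: Δl = 2.3/cos55.6° = 4.071 m; N'_5 = 96·cos55.6° = 54.2; c'Δl = 35.42; W sinα = 79.2
Σc'Δl = 121.7 kN/m; ΣN' = 730.3 kN/m; ΣW sinα = 359.8 kN/m
Resisting = 121.7 + 730.3·tan23.8° = 121.7 + 322.1 = 443.8 kN/m
FS = 443.8 / 359.8 = 1.233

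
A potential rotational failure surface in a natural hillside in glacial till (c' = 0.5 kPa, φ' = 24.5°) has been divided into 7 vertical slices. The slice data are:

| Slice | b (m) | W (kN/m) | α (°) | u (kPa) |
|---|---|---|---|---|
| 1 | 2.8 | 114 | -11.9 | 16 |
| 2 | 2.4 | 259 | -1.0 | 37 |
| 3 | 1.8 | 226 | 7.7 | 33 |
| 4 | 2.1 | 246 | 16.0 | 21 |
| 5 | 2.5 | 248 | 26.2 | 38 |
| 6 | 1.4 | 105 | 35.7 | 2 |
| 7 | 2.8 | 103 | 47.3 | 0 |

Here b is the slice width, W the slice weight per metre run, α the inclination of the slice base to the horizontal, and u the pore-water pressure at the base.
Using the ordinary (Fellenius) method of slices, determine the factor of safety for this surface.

Ordinary method of slices: FS = Σ[c'·Δl_i + (W_i cosα_i − u_i·Δl_i)·tanφ'] / Σ W_i sinα_i, with Δl_i = b_i / cosα_i.
Slice 1: Δl = 2.8/cos(-11.9°) = 2.861 m; N'_1 = 114·cos(-11.9°) − 16·2.861 = 65.8; c'Δl = 1.43; W sinα = -23.5
Slice 2: Δl = 2.4/cos(-1.0°) = 2.400 m; N'_2 = 259·cos(-1.0°) − 37·2.400 = 170.1; c'Δl = 1.20; W sinα = -4.5
Slice 3: Δl = 1.8/cos7.7° = 1.816 m; N'_3 = 226·cos7.7° − 33·1.816 = 164.0; c'Δl = 0.91; W sinα = 30.3
Slice 4: Δl = 2.1/cos16.0° = 2.185 m; N'_4 = 246·cos16.0° − 21·2.185 = 190.6; c'Δl = 1.09; W sinα = 67.8
Slice 5: Δl = 2.5/cos26.2° = 2.786 m; N'_5 = 248·cos26.2° − 38·2.786 = 116.6; c'Δl = 1.39; W sinα = 109.5
Slice 6: Δl = 1.4/cos35.7° = 1.724 m; N'_6 = 105·cos35.7° − 2·1.724 = 81.8; c'Δl = 0.86; W sinα = 61.3
Slice 7: Δl = 2.8/cos47.3° = 4.129 m; N'_7 = 103·cos47.3° − 0·4.129 = 69.9; c'Δl = 2.06; W sinα = 75.7
Σc'Δl = 9.0 kN/m; ΣN' = 858.8 kN/m; ΣW sinα = 316.5 kN/m
Resisting = 9.0 + 858.8·tan24.5° = 9.0 + 391.4 = 400.3 kN/m
FS = 400.3 / 316.5 = 1.265

FS = 1.26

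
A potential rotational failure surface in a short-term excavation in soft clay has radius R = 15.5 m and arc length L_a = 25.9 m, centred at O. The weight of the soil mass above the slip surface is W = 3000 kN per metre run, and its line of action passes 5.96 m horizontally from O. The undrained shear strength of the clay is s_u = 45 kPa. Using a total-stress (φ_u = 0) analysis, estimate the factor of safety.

Taking moments about the centre O, the resisting moment is provided by the undrained shear strength acting along the arc:
M_R = s_u·L_a·R = 45·25.90·15.5 = 18065.2 kN·m/m
M_D = W·d = 3000·5.96 = 17880.0 kN·m/m
FS = M_R / M_D = 18065.2 / 17880.0 = 1.010

FS = 1.01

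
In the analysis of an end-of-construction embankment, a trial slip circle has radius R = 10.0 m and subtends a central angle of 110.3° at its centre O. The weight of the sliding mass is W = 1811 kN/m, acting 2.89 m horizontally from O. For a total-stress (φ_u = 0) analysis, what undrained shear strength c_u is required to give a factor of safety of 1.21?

c_u = 32.9 kPa

FS = c_u·L_a·R / (W·d), so c_u = FS·W·d / (L_a·R).
Arc length L_a = R·θ = 10.0·(110.3°·π/180) = 10.0·1.9251 = 19.25 m
c_u = 1.21·1811·2.89 / (19.25·10.0) = 6332.9 / 192.51 = 32.90 kPa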